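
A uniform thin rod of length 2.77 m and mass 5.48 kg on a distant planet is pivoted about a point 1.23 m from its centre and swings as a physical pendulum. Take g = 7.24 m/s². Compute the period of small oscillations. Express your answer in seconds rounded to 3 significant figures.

For a physical pendulum T = 2π√(I/(mgd)), with d = 1.230 m from pivot to centre of mass.
I_cm = mL²/12 = 5.48 × 2.77²/12 = 3.504 kg·m²; I = I_cm + md² = 3.504 + 5.48 × 1.230² = 11.79 kg·m².
T = 2π√(11.79/(5.48 × 7.24 × 1.230)) = 3.09 s.

3.09 s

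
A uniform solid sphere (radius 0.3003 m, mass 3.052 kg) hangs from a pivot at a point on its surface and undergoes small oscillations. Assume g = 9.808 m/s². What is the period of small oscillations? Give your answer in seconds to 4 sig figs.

1.301 s

I_cm = (2/5)mr² = 0.11009 kg·m². The pivot is at distance d = 0.3003 m from the centre of mass.
By the parallel-axis theorem, I = I_cm + md² = 0.11009 + 0.27523 = 0.38532 kg·m².
T = 2π√(I/(mgd)) = 2π√(0.38532/(3.052 × 9.808 × 0.3003)) = 1.301 s.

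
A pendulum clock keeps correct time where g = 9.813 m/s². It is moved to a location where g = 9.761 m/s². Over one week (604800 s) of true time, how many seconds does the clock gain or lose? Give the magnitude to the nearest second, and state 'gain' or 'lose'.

The clock's period scales as T ∝ 1/√g, so T'/T = √(9.813/9.761) = 1.00266.
In 604800 s of true time the clock registers 604800/1.00266 = 603195.4 s, so it loses 1605 s.

lose 1605 s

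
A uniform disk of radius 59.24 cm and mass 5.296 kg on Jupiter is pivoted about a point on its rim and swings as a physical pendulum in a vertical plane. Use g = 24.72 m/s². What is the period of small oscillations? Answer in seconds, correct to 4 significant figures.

I_cm = ½mr² = 0.92928 kg·m². The pivot is at distance d = 0.5924 m from the centre of mass.
By the parallel-axis theorem, I = I_cm + md² = 0.92928 + 1.8586 = 2.7878 kg·m².
T = 2π√(I/(mgd)) = 2π√(2.7878/(5.296 × 24.72 × 0.5924)) = 1.191 s.

1.191 s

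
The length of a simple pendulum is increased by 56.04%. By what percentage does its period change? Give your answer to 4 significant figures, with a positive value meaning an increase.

24.92%

T ∝ √L, so T'/T = √(1.5604) = 1.2492.
Percentage change in T = (1.2492 − 1) × 100% = 24.92%.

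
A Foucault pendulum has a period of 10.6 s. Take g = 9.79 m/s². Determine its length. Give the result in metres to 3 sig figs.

27.9 m

From T = 2π√(L/g), L = gT²/(4π²) = 9.79 × 10.60²/(4π²) = 27.9 m.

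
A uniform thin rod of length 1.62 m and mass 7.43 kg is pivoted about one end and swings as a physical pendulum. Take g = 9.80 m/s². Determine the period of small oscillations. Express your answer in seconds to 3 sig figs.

2.09 s

For a physical pendulum T = 2π√(I/(mgd)), with d = 0.8100 m from pivot to centre of mass.
I_cm = mL²/12 = 7.43 × 1.62²/12 = 1.625 kg·m²; I = I_cm + md² = 1.625 + 7.43 × 0.8100² = 6.500 kg·m².
T = 2π√(6.500/(7.43 × 9.80 × 0.8100)) = 2.09 s.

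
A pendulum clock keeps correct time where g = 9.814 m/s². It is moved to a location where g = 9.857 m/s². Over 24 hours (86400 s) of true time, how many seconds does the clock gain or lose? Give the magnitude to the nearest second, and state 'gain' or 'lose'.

gain 189 s

The clock's period scales as T ∝ 1/√g, so T'/T = √(9.814/9.857) = 0.997816.
In 86400 s of true time the clock registers 86400/0.997816 = 86589.1 s, so it gains 189 s.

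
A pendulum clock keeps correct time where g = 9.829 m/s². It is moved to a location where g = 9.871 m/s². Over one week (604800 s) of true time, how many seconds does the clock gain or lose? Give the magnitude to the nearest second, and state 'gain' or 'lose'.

gain 1291 s

The clock's period scales as T ∝ 1/√g, so T'/T = √(9.829/9.871) = 0.997870.
In 604800 s of true time the clock registers 604800/0.997870 = 606090.8 s, so it gains 1291 s.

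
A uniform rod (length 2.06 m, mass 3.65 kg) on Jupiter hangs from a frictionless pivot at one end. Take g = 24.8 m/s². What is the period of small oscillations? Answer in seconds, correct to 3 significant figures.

1.48 s

For a physical pendulum T = 2π√(I/(mgd)), with d = 1.030 m from pivot to centre of mass.
I_cm = mL²/12 = 3.65 × 2.06²/12 = 1.291 kg·m²; I = I_cm + md² = 1.291 + 3.65 × 1.030² = 5.163 kg·m².
T = 2π√(5.163/(3.65 × 24.8 × 1.030)) = 1.48 s.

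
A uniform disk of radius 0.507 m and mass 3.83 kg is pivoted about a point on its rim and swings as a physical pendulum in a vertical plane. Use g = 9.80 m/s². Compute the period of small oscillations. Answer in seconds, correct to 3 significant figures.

I_cm = ½mr² = 0.4922 kg·m². The pivot is at distance d = 0.507 m from the centre of mass.
By the parallel-axis theorem, I = I_cm + md² = 0.4922 + 0.9845 = 1.477 kg·m².
T = 2π√(I/(mgd)) = 2π√(1.477/(3.83 × 9.80 × 0.507)) = 1.75 s.

1.75 s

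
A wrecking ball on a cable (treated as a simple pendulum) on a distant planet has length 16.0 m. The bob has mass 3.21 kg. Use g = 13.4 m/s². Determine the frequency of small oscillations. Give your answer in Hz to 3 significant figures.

T = 2π√(L/g) = 2π√(16.0/13.4) = 6.866 s, so f = 1/T = 0.146 Hz.

0.146 Hz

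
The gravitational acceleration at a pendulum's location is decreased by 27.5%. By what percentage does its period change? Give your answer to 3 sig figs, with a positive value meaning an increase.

17.4%

T ∝ 1/√g, so T'/T = 1/√(0.7250) = 1.174.
Percentage change in T = (1.174 − 1) × 100% = 17.4%.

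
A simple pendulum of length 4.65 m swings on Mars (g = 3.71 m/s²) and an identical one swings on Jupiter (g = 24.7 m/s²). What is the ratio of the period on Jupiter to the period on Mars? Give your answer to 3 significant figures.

0.388

T ∝ 1/√g, so T₂/T₁ = √(g₁/g₂) = √(3.71/24.7) = 0.388.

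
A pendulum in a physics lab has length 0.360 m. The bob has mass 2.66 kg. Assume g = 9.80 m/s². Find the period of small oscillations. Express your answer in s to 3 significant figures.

T = 2π√(L/g) = 2π√(0.360/9.80) = 2π × 0.1917 = 1.20 s.

1.20 s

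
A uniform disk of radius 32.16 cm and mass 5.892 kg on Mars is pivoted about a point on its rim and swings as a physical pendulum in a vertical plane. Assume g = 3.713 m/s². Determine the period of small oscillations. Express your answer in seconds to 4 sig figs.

2.265 s

I_cm = ½mr² = 0.30469 kg·m². The pivot is at distance d = 0.3216 m from the centre of mass.
By the parallel-axis theorem, I = I_cm + md² = 0.30469 + 0.60939 = 0.91408 kg·m².
T = 2π√(I/(mgd)) = 2π√(0.91408/(5.892 × 3.713 × 0.3216)) = 2.265 s.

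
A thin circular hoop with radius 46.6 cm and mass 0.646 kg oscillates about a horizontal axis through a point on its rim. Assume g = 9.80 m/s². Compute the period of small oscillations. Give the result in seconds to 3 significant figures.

1.94 s

I_cm = mr² = 0.1403 kg·m². The pivot is at distance d = 0.466 m from the centre of mass.
By the parallel-axis theorem, I = I_cm + md² = 0.1403 + 0.1403 = 0.2806 kg·m².
T = 2π√(I/(mgd)) = 2π√(0.2806/(0.646 × 9.80 × 0.466)) = 1.94 s.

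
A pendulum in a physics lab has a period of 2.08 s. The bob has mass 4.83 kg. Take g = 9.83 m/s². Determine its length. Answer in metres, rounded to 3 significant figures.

From T = 2π√(L/g), L = gT²/(4π²) = 9.83 × 2.080²/(4π²) = 1.08 m.

1.08 m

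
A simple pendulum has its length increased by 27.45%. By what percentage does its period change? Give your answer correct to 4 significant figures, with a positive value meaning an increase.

T ∝ √L, so T'/T = √(1.2745) = 1.1289.
Percentage change in T = (1.1289 − 1) × 100% = 12.89%.

12.89%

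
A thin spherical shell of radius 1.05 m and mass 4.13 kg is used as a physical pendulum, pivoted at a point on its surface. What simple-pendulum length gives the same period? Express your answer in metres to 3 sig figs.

1.75 m

The equivalent simple-pendulum length is L_eq = I/(md), where I is about the pivot and d = 1.050 m.
I_cm = (2/3)mR² = 3.036 kg·m², so I = I_cm + md² = 3.036 + 4.553 = 7.589 kg·m².
L_eq = 7.589/(4.13 × 1.050) = 1.75 m.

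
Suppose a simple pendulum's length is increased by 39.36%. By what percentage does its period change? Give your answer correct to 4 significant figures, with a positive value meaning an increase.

18.05%

T ∝ √L, so T'/T = √(1.3936) = 1.1805.
Percentage change in T = (1.1805 − 1) × 100% = 18.05%.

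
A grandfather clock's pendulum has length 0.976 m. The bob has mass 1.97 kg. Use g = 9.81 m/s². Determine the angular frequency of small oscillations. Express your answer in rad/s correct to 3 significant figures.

3.17 rad/s

ω = √(g/L) = √(9.81/0.976) = 3.17 rad/s.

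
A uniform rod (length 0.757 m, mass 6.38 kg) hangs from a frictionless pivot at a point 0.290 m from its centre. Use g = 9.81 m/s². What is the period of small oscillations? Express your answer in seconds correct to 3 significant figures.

1.35 s

For a physical pendulum T = 2π√(I/(mgd)), with d = 0.2900 m from pivot to centre of mass.
I_cm = mL²/12 = 6.38 × 0.757²/12 = 0.3047 kg·m²; I = I_cm + md² = 0.3047 + 6.38 × 0.2900² = 0.8412 kg·m².
T = 2π√(0.8412/(6.38 × 9.81 × 0.2900)) = 1.35 s.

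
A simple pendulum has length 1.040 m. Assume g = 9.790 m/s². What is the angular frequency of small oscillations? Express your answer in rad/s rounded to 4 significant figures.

ω = √(g/L) = √(9.790/1.040) = 3.068 rad/s.

3.068 rad/s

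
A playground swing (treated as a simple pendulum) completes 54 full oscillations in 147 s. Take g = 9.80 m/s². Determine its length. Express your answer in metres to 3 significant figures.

T = 147/54 = 2.722 s.
From T = 2π√(L/g), L = gT²/(4π²) = 9.80 × 2.722²/(4π²) = 1.84 m.

1.84 m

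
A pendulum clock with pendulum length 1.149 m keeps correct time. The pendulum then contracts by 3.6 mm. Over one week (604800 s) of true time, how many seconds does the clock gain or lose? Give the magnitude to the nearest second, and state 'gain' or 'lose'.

T ∝ √L, so T'/T = √(1.14540/1.149) = 0.998432.
In 604800 s of true time the clock registers 604800/0.998432 = 605749.7 s, so it gains 950 s.

gain 950 s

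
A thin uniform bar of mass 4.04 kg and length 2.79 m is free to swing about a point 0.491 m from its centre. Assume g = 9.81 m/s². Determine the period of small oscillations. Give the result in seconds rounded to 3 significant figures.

2.70 s

For a physical pendulum T = 2π√(I/(mgd)), with d = 0.4910 m from pivot to centre of mass.
I_cm = mL²/12 = 4.04 × 2.79²/12 = 2.621 kg·m²; I = I_cm + md² = 2.621 + 4.04 × 0.4910² = 3.595 kg·m².
T = 2π√(3.595/(4.04 × 9.81 × 0.4910)) = 2.70 s.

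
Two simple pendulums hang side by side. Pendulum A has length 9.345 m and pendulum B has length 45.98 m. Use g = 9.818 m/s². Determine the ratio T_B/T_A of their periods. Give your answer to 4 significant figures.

T ∝ √L, so T_B/T_A = √(L_B/L_A) = √(45.98/9.345) = 2.218.

2.218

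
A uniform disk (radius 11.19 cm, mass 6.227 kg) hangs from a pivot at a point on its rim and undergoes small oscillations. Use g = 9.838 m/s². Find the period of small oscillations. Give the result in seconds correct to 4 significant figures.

0.8207 s

I_cm = ½mr² = 0.038986 kg·m². The pivot is at distance d = 0.1119 m from the centre of mass.
By the parallel-axis theorem, I = I_cm + md² = 0.038986 + 0.077972 = 0.11696 kg·m².
T = 2π√(I/(mgd)) = 2π√(0.11696/(6.227 × 9.838 × 0.1119)) = 0.8207 s.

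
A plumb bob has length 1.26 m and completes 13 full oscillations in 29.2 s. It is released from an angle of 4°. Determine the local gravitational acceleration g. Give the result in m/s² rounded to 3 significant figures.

9.86 m/s²

T = 29.2/13 = 2.246 s.
From T = 2π√(L/g), g = 4π²L/T² = 4π² × 1.26/2.246² = 9.86 m/s².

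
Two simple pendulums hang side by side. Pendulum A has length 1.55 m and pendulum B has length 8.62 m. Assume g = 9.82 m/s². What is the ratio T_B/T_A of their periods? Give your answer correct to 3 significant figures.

T ∝ √L, so T_B/T_A = √(L_B/L_A) = √(8.62/1.55) = 2.36.

2.36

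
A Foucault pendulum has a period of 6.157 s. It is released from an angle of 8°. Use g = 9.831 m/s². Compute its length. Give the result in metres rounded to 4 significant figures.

From T = 2π√(L/g), L = gT²/(4π²) = 9.831 × 6.1570²/(4π²) = 9.440 m.

9.440 m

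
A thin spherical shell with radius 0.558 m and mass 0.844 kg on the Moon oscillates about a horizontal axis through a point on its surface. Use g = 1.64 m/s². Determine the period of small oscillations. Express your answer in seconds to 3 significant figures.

4.73 s

I_cm = (2/3)mr² = 0.1752 kg·m². The pivot is at distance d = 0.558 m from the centre of mass.
By the parallel-axis theorem, I = I_cm + md² = 0.1752 + 0.2628 = 0.4380 kg·m².
T = 2π√(I/(mgd)) = 2π√(0.4380/(0.844 × 1.64 × 0.558)) = 4.73 s.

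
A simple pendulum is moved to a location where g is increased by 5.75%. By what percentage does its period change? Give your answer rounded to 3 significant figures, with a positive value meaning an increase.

-2.76%

T ∝ 1/√g, so T'/T = 1/√(1.058) = 0.9724.
Percentage change in T = (0.9724 − 1) × 100% = -2.76%.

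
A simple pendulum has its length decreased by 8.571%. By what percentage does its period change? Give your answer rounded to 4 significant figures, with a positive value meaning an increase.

T ∝ √L, so T'/T = √(0.91429) = 0.95619.
Percentage change in T = (0.95619 − 1) × 100% = -4.381%.

-4.381%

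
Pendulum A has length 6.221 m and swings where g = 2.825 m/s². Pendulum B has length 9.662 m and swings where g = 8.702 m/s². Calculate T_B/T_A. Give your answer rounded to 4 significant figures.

T = 2π√(L/g), so T_B/T_A = √((L_B/g_B)/(L_A/g_A)) = √((9.662/8.702)/(6.221/2.825)) = 0.7101.

0.7101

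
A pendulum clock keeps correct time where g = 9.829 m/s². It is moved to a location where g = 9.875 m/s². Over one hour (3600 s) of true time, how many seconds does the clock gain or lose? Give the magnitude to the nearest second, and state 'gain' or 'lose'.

The clock's period scales as T ∝ 1/√g, so T'/T = √(9.829/9.875) = 0.997668.
In 3600 s of true time the clock registers 3600/0.997668 = 3608.4 s, so it gains 8 s.

gain 8 s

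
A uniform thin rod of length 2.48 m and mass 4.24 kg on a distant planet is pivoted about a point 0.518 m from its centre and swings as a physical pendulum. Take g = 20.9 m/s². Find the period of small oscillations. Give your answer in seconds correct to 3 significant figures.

1.69 s

For a physical pendulum T = 2π√(I/(mgd)), with d = 0.5180 m from pivot to centre of mass.
I_cm = mL²/12 = 4.24 × 2.48²/12 = 2.173 kg·m²; I = I_cm + md² = 2.173 + 4.24 × 0.5180² = 3.311 kg·m².
T = 2π√(3.311/(4.24 × 20.9 × 0.5180)) = 1.69 s.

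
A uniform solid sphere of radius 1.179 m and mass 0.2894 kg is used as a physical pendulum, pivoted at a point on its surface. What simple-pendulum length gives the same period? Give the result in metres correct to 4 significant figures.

The equivalent simple-pendulum length is L_eq = I/(md), where I is about the pivot and d = 1.1790 m.
I_cm = (2/5)mR² = 0.16091 kg·m², so I = I_cm + md² = 0.16091 + 0.40228 = 0.56319 kg·m².
L_eq = 0.56319/(0.2894 × 1.1790) = 1.651 m.

1.651 m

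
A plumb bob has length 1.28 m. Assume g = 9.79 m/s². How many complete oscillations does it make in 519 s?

T = 2π√(L/g) = 2π√(1.28/9.79) = 2.272 s.
Number of complete oscillations = ⌊519/2.272⌋ = ⌊228.4⌋ = 228.

228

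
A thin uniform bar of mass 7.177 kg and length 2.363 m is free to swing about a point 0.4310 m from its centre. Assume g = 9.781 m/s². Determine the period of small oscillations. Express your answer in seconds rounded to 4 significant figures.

For a physical pendulum T = 2π√(I/(mgd)), with d = 0.43100 m from pivot to centre of mass.
I_cm = mL²/12 = 7.177 × 2.363²/12 = 3.3396 kg·m²; I = I_cm + md² = 3.3396 + 7.177 × 0.43100² = 4.6728 kg·m².
T = 2π√(4.6728/(7.177 × 9.781 × 0.43100)) = 2.469 s.

2.469 s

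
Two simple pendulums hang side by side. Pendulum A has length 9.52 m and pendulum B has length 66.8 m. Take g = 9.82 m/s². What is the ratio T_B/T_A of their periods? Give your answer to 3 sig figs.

2.65

T ∝ √L, so T_B/T_A = √(L_B/L_A) = √(66.8/9.52) = 2.65.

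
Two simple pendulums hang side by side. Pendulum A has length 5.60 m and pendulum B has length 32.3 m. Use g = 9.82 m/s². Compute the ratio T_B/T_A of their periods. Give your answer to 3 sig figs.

2.40

T ∝ √L, so T_B/T_A = √(L_B/L_A) = √(32.3/5.60) = 2.40.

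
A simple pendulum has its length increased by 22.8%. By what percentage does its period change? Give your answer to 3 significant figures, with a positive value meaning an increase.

10.8%

T ∝ √L, so T'/T = √(1.228) = 1.108.
Percentage change in T = (1.108 − 1) × 100% = 10.8%.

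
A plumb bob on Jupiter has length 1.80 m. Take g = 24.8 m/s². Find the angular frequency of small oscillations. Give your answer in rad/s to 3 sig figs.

ω = √(g/L) = √(24.8/1.80) = 3.71 rad/s.

3.71 rad/s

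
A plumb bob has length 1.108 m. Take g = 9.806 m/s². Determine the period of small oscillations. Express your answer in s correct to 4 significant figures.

2.112 s

T = 2π√(L/g) = 2π√(1.108/9.806) = 2π × 0.33614 = 2.112 s.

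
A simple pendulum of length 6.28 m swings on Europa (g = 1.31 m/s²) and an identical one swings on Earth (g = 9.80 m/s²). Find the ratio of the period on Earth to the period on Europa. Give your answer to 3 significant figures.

0.366

T ∝ 1/√g, so T₂/T₁ = √(g₁/g₂) = √(1.31/9.80) = 0.366.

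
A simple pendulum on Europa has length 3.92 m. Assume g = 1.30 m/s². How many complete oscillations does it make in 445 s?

T = 2π√(L/g) = 2π√(3.92/1.30) = 10.91 s.
Number of complete oscillations = ⌊445/10.91⌋ = ⌊40.79⌋ = 40.

40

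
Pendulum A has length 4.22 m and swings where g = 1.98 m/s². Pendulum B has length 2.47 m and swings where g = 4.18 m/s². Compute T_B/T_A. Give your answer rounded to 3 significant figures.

0.527

T = 2π√(L/g), so T_B/T_A = √((L_B/g_B)/(L_A/g_A)) = √((2.47/4.18)/(4.22/1.98)) = 0.527.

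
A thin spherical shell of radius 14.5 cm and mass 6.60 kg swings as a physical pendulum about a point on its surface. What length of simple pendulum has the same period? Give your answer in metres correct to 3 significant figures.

0.242 m

The equivalent simple-pendulum length is L_eq = I/(md), where I is about the pivot and d = 0.1450 m.
I_cm = (2/3)mR² = 0.09251 kg·m², so I = I_cm + md² = 0.09251 + 0.1388 = 0.2313 kg·m².
L_eq = 0.2313/(6.60 × 0.1450) = 0.242 m.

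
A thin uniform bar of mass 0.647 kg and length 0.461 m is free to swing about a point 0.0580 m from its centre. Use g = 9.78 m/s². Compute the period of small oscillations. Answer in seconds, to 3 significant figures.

1.21 s

For a physical pendulum T = 2π√(I/(mgd)), with d = 0.05800 m from pivot to centre of mass.
I_cm = mL²/12 = 0.647 × 0.461²/12 = 0.01146 kg·m²; I = I_cm + md² = 0.01146 + 0.647 × 0.05800² = 0.01363 kg·m².
T = 2π√(0.01363/(0.647 × 9.78 × 0.05800)) = 1.21 s.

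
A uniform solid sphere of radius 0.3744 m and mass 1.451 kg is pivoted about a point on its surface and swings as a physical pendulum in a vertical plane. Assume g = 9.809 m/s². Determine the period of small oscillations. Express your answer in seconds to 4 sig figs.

I_cm = (2/5)mr² = 0.081358 kg·m². The pivot is at distance d = 0.3744 m from the centre of mass.
By the parallel-axis theorem, I = I_cm + md² = 0.081358 + 0.20339 = 0.28475 kg·m².
T = 2π√(I/(mgd)) = 2π√(0.28475/(1.451 × 9.809 × 0.3744)) = 1.452 s.

1.452 s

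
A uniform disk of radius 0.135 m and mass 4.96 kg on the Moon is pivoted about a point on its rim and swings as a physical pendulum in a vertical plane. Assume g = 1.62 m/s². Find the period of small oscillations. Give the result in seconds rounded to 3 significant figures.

2.22 s

I_cm = ½mr² = 0.04520 kg·m². The pivot is at distance d = 0.135 m from the centre of mass.
By the parallel-axis theorem, I = I_cm + md² = 0.04520 + 0.09040 = 0.1356 kg·m².
T = 2π√(I/(mgd)) = 2π√(0.1356/(4.96 × 1.62 × 0.135)) = 2.22 s.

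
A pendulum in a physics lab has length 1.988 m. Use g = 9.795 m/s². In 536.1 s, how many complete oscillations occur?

189

T = 2π√(L/g) = 2π√(1.988/9.795) = 2.8306 s.
Number of complete oscillations = ⌊536.1/2.8306⌋ = ⌊189.39⌋ = 189.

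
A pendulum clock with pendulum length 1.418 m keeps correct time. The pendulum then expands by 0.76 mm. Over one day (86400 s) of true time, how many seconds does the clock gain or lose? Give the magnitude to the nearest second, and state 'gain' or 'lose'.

lose 23 s

T ∝ √L, so T'/T = √(1.41876/1.418) = 1.00027.
In 86400 s of true time the clock registers 86400/1.00027 = 86376.9 s, so it loses 23 s.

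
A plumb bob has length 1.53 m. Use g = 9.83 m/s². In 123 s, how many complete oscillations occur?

T = 2π√(L/g) = 2π√(1.53/9.83) = 2.479 s.
Number of complete oscillations = ⌊123/2.479⌋ = ⌊49.62⌋ = 49.

49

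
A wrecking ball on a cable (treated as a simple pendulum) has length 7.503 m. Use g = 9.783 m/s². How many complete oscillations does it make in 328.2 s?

T = 2π√(L/g) = 2π√(7.503/9.783) = 5.5025 s.
Number of complete oscillations = ⌊328.2/5.5025⌋ = ⌊59.645⌋ = 59.

59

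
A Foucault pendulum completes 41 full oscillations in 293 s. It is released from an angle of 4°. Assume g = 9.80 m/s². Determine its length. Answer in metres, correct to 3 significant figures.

12.7 m

T = 293/41 = 7.146 s.
From T = 2π√(L/g), L = gT²/(4π²) = 9.80 × 7.146²/(4π²) = 12.7 m.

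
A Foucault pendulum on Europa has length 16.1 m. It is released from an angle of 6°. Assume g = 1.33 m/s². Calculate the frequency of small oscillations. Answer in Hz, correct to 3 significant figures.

T = 2π√(L/g) = 2π√(16.1/1.33) = 21.86 s, so f = 1/T = 0.0457 Hz.

0.0457 Hz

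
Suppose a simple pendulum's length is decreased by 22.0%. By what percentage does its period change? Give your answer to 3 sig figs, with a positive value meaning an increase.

-11.7%

T ∝ √L, so T'/T = √(0.7800) = 0.8832.
Percentage change in T = (0.8832 − 1) × 100% = -11.7%.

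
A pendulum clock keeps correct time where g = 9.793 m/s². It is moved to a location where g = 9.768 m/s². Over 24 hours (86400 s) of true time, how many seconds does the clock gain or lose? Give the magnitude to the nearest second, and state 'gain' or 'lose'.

lose 110 s

The clock's period scales as T ∝ 1/√g, so T'/T = √(9.793/9.768) = 1.00128.
In 86400 s of true time the clock registers 86400/1.00128 = 86289.6 s, so it loses 110 s.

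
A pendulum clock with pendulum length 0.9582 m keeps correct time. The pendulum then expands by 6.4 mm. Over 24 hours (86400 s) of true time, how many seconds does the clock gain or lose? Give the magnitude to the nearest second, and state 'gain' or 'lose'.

lose 287 s

T ∝ √L, so T'/T = √(0.96460/0.9582) = 1.00333.
In 86400 s of true time the clock registers 86400/1.00333 = 86112.9 s, so it loses 287 s.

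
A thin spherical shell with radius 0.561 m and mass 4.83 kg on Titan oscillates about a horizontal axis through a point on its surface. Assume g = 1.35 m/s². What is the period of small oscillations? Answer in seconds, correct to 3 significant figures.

5.23 s

I_cm = (2/3)mr² = 1.013 kg·m². The pivot is at distance d = 0.561 m from the centre of mass.
By the parallel-axis theorem, I = I_cm + md² = 1.013 + 1.520 = 2.534 kg·m².
T = 2π√(I/(mgd)) = 2π√(2.534/(4.83 × 1.35 × 0.561)) = 5.23 s.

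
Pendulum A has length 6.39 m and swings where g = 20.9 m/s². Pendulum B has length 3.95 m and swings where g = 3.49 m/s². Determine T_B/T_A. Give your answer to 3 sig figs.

T = 2π√(L/g), so T_B/T_A = √((L_B/g_B)/(L_A/g_A)) = √((3.95/3.49)/(6.39/20.9)) = 1.92.

1.92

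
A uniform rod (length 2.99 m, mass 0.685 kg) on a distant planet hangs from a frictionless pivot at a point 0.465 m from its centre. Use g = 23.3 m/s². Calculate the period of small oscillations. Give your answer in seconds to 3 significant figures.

For a physical pendulum T = 2π√(I/(mgd)), with d = 0.4650 m from pivot to centre of mass.
I_cm = mL²/12 = 0.685 × 2.99²/12 = 0.5103 kg·m²; I = I_cm + md² = 0.5103 + 0.685 × 0.4650² = 0.6584 kg·m².
T = 2π√(0.6584/(0.685 × 23.3 × 0.4650)) = 1.87 s.

1.87 s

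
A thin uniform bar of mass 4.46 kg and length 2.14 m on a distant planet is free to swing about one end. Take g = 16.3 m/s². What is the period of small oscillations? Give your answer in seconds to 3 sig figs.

1.86 s

For a physical pendulum T = 2π√(I/(mgd)), with d = 1.070 m from pivot to centre of mass.
I_cm = mL²/12 = 4.46 × 2.14²/12 = 1.702 kg·m²; I = I_cm + md² = 1.702 + 4.46 × 1.070² = 6.808 kg·m².
T = 2π√(6.808/(4.46 × 16.3 × 1.070)) = 1.86 s.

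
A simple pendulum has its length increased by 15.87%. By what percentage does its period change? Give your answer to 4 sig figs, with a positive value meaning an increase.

T ∝ √L, so T'/T = √(1.1587) = 1.0764.
Percentage change in T = (1.0764 − 1) × 100% = 7.643%.

7.643%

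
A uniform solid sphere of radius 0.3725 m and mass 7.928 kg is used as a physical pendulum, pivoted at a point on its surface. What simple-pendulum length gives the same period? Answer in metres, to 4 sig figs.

The equivalent simple-pendulum length is L_eq = I/(md), where I is about the pivot and d = 0.37250 m.
I_cm = (2/5)mR² = 0.44002 kg·m², so I = I_cm + md² = 0.44002 + 1.1001 = 1.5401 kg·m².
L_eq = 1.5401/(7.928 × 0.37250) = 0.5215 m.

0.5215 m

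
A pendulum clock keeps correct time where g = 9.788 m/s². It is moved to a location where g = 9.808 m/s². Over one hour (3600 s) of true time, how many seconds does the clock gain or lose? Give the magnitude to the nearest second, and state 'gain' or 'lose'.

gain 4 s

The clock's period scales as T ∝ 1/√g, so T'/T = √(9.788/9.808) = 0.998980.
In 3600 s of true time the clock registers 3600/0.998980 = 3603.7 s, so it gains 4 s.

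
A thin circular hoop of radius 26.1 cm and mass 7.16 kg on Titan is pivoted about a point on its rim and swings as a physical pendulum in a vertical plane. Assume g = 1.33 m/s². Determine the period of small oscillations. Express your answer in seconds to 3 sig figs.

I_cm = mr² = 0.4877 kg·m². The pivot is at distance d = 0.261 m from the centre of mass.
By the parallel-axis theorem, I = I_cm + md² = 0.4877 + 0.4877 = 0.9755 kg·m².
T = 2π√(I/(mgd)) = 2π√(0.9755/(7.16 × 1.33 × 0.261)) = 3.94 s.

3.94 s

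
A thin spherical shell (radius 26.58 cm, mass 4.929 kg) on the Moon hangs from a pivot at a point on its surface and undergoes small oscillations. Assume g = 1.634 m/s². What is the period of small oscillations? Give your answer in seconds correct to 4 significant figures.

I_cm = (2/3)mr² = 0.23215 kg·m². The pivot is at distance d = 0.2658 m from the centre of mass.
By the parallel-axis theorem, I = I_cm + md² = 0.23215 + 0.34823 = 0.58039 kg·m².
T = 2π√(I/(mgd)) = 2π√(0.58039/(4.929 × 1.634 × 0.2658)) = 3.272 s.

3.272 s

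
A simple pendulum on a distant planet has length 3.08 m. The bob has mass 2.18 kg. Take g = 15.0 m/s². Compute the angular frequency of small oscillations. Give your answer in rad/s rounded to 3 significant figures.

2.21 rad/s

ω = √(g/L) = √(15.0/3.08) = 2.21 rad/s.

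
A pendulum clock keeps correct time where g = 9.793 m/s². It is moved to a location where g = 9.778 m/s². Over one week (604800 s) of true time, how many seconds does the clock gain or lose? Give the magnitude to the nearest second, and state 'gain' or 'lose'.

lose 463 s

The clock's period scales as T ∝ 1/√g, so T'/T = √(9.793/9.778) = 1.00077.
In 604800 s of true time the clock registers 604800/1.00077 = 604336.6 s, so it loses 463 s.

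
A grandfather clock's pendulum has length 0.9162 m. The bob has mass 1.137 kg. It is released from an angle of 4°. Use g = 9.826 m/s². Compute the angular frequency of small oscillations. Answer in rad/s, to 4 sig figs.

3.275 rad/s

ω = √(g/L) = √(9.826/0.9162) = 3.275 rad/s.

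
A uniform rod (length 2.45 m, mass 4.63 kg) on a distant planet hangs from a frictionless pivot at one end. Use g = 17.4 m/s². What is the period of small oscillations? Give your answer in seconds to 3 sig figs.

1.93 s

For a physical pendulum T = 2π√(I/(mgd)), with d = 1.225 m from pivot to centre of mass.
I_cm = mL²/12 = 4.63 × 2.45²/12 = 2.316 kg·m²; I = I_cm + md² = 2.316 + 4.63 × 1.225² = 9.264 kg·m².
T = 2π√(9.264/(4.63 × 17.4 × 1.225)) = 1.93 s.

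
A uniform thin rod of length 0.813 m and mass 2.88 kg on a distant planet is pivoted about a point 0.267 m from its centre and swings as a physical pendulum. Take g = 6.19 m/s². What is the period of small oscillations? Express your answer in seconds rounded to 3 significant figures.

For a physical pendulum T = 2π√(I/(mgd)), with d = 0.2670 m from pivot to centre of mass.
I_cm = mL²/12 = 2.88 × 0.813²/12 = 0.1586 kg·m²; I = I_cm + md² = 0.1586 + 2.88 × 0.2670² = 0.3639 kg·m².
T = 2π√(0.3639/(2.88 × 6.19 × 0.2670)) = 1.74 s.

1.74 s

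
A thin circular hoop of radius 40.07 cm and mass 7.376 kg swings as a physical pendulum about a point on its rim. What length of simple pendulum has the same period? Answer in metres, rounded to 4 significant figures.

0.8014 m

The equivalent simple-pendulum length is L_eq = I/(md), where I is about the pivot and d = 0.40070 m.
I_cm = mR² = 1.1843 kg·m², so I = I_cm + md² = 1.1843 + 1.1843 = 2.3686 kg·m².
L_eq = 2.3686/(7.376 × 0.40070) = 0.8014 m.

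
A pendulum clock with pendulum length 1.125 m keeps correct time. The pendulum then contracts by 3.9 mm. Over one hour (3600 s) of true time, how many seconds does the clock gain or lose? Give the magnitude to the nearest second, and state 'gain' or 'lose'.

T ∝ √L, so T'/T = √(1.12110/1.125) = 0.998265.
In 3600 s of true time the clock registers 3600/0.998265 = 3606.3 s, so it gains 6 s.

gain 6 s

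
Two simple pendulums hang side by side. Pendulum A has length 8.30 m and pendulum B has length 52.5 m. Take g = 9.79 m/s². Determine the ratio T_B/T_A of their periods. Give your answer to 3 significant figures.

2.52

T ∝ √L, so T_B/T_A = √(L_B/L_A) = √(52.5/8.30) = 2.52.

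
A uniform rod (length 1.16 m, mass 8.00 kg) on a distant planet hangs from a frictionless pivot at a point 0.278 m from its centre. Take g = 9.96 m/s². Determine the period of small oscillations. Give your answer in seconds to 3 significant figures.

1.64 s

For a physical pendulum T = 2π√(I/(mgd)), with d = 0.2780 m from pivot to centre of mass.
I_cm = mL²/12 = 8.00 × 1.16²/12 = 0.8971 kg·m²; I = I_cm + md² = 0.8971 + 8.00 × 0.2780² = 1.515 kg·m².
T = 2π√(1.515/(8.00 × 9.96 × 0.2780)) = 1.64 s.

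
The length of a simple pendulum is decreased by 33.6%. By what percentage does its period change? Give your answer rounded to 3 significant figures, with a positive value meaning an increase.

-18.5%

T ∝ √L, so T'/T = √(0.6640) = 0.8149.
Percentage change in T = (0.8149 − 1) × 100% = -18.5%.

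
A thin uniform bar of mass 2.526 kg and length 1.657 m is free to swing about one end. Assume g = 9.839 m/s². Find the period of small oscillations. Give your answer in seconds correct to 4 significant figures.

For a physical pendulum T = 2π√(I/(mgd)), with d = 0.82850 m from pivot to centre of mass.
I_cm = mL²/12 = 2.526 × 1.657²/12 = 0.57796 kg·m²; I = I_cm + md² = 0.57796 + 2.526 × 0.82850² = 2.3118 kg·m².
T = 2π√(2.3118/(2.526 × 9.839 × 0.82850)) = 2.105 s.

2.105 s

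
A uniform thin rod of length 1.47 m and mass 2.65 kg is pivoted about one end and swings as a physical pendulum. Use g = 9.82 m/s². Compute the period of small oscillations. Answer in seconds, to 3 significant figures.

1.98 s

For a physical pendulum T = 2π√(I/(mgd)), with d = 0.7350 m from pivot to centre of mass.
I_cm = mL²/12 = 2.65 × 1.47²/12 = 0.4772 kg·m²; I = I_cm + md² = 0.4772 + 2.65 × 0.7350² = 1.909 kg·m².
T = 2π√(1.909/(2.65 × 9.82 × 0.7350)) = 1.98 s.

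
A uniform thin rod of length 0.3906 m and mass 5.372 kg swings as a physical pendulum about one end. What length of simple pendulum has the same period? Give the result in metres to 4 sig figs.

The equivalent simple-pendulum length is L_eq = I/(md), where I is about the pivot and d = 0.19530 m.
I_cm = (1/12)mL² = 0.068300 kg·m², so I = I_cm + md² = 0.068300 + 0.20490 = 0.27320 kg·m².
L_eq = 0.27320/(5.372 × 0.19530) = 0.2604 m.

0.2604 m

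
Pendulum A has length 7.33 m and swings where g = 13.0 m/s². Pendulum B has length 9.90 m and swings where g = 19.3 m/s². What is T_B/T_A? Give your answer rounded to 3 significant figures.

T = 2π√(L/g), so T_B/T_A = √((L_B/g_B)/(L_A/g_A)) = √((9.90/19.3)/(7.33/13.0)) = 0.954.

0.954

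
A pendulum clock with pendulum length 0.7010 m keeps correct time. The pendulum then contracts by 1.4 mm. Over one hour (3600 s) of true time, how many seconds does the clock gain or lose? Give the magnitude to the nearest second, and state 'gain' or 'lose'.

T ∝ √L, so T'/T = √(0.69960/0.7010) = 0.999001.
In 3600 s of true time the clock registers 3600/0.999001 = 3603.6 s, so it gains 4 s.

gain 4 s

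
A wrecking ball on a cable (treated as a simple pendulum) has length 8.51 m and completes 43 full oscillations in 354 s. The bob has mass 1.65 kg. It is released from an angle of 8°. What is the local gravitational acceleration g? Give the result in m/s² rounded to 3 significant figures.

T = 354/43 = 8.233 s.
From T = 2π√(L/g), g = 4π²L/T² = 4π² × 8.51/8.233² = 4.96 m/s².

4.96 m/s²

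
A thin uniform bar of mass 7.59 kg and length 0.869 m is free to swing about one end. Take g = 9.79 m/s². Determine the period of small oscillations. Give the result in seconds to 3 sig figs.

1.53 s

For a physical pendulum T = 2π√(I/(mgd)), with d = 0.4345 m from pivot to centre of mass.
I_cm = mL²/12 = 7.59 × 0.869²/12 = 0.4776 kg·m²; I = I_cm + md² = 0.4776 + 7.59 × 0.4345² = 1.911 kg·m².
T = 2π√(1.911/(7.59 × 9.79 × 0.4345)) = 1.53 s.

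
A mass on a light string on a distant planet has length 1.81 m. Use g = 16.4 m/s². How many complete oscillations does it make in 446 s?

213

T = 2π√(L/g) = 2π√(1.81/16.4) = 2.087 s.
Number of complete oscillations = ⌊446/2.087⌋ = ⌊213.7⌋ = 213.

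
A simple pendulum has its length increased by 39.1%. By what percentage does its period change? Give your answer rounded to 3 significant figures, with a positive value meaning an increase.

17.9%

T ∝ √L, so T'/T = √(1.391) = 1.179.
Percentage change in T = (1.179 − 1) × 100% = 17.9%.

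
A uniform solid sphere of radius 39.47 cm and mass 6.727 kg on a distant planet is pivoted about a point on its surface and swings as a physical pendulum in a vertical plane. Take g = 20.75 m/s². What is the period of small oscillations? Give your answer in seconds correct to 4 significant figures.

I_cm = (2/5)mr² = 0.41919 kg·m². The pivot is at distance d = 0.3947 m from the centre of mass.
By the parallel-axis theorem, I = I_cm + md² = 0.41919 + 1.0480 = 1.4672 kg·m².
T = 2π√(I/(mgd)) = 2π√(1.4672/(6.727 × 20.75 × 0.3947)) = 1.025 s.

1.025 s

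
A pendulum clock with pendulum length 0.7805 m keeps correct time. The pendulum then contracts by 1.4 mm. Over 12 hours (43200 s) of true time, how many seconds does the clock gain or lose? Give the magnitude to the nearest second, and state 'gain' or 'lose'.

T ∝ √L, so T'/T = √(0.77910/0.7805) = 0.999103.
In 43200 s of true time the clock registers 43200/0.999103 = 43238.8 s, so it gains 39 s.

gain 39 s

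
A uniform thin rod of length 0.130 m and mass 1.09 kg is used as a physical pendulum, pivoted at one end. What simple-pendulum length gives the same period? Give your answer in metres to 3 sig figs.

The equivalent simple-pendulum length is L_eq = I/(md), where I is about the pivot and d = 0.06500 m.
I_cm = (1/12)mL² = 0.001535 kg·m², so I = I_cm + md² = 0.001535 + 0.004605 = 0.006140 kg·m².
L_eq = 0.006140/(1.09 × 0.06500) = 0.0867 m.

0.0867 m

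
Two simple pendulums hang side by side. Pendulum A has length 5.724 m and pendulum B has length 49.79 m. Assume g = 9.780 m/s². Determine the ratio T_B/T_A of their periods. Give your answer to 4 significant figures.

T ∝ √L, so T_B/T_A = √(L_B/L_A) = √(49.79/5.724) = 2.949.

2.949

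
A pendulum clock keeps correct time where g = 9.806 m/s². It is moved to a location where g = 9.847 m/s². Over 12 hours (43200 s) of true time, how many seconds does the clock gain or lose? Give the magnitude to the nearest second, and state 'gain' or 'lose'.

gain 90 s

The clock's period scales as T ∝ 1/√g, so T'/T = √(9.806/9.847) = 0.997916.
In 43200 s of true time the clock registers 43200/0.997916 = 43290.2 s, so it gains 90 s.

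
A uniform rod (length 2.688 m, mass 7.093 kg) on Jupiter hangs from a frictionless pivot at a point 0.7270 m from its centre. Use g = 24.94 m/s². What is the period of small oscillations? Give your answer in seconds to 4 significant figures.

For a physical pendulum T = 2π√(I/(mgd)), with d = 0.72700 m from pivot to centre of mass.
I_cm = mL²/12 = 7.093 × 2.688²/12 = 4.2708 kg·m²; I = I_cm + md² = 4.2708 + 7.093 × 0.72700² = 8.0196 kg·m².
T = 2π√(8.0196/(7.093 × 24.94 × 0.72700)) = 1.569 s.

1.569 s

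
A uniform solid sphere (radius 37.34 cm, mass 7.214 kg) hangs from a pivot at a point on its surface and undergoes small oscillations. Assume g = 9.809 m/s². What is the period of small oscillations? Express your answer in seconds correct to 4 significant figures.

I_cm = (2/5)mr² = 0.40233 kg·m². The pivot is at distance d = 0.3734 m from the centre of mass.
By the parallel-axis theorem, I = I_cm + md² = 0.40233 + 1.0058 = 1.4082 kg·m².
T = 2π√(I/(mgd)) = 2π√(1.4082/(7.214 × 9.809 × 0.3734)) = 1.451 s.

1.451 s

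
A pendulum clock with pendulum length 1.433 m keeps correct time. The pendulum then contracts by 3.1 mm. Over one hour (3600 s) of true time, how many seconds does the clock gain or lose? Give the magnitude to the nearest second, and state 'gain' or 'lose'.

T ∝ √L, so T'/T = √(1.42990/1.433) = 0.998918.
In 3600 s of true time the clock registers 3600/0.998918 = 3603.9 s, so it gains 4 s.

gain 4 s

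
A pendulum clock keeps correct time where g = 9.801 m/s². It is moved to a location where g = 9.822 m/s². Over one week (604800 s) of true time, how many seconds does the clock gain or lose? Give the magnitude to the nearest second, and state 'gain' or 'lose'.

gain 648 s

The clock's period scales as T ∝ 1/√g, so T'/T = √(9.801/9.822) = 0.998930.
In 604800 s of true time the clock registers 604800/0.998930 = 605447.6 s, so it gains 648 s.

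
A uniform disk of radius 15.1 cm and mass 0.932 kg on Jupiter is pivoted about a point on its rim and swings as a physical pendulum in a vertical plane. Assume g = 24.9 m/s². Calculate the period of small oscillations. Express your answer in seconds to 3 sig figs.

0.599 s

I_cm = ½mr² = 0.01063 kg·m². The pivot is at distance d = 0.151 m from the centre of mass.
By the parallel-axis theorem, I = I_cm + md² = 0.01063 + 0.02125 = 0.03188 kg·m².
T = 2π√(I/(mgd)) = 2π√(0.03188/(0.932 × 24.9 × 0.151)) = 0.599 s.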